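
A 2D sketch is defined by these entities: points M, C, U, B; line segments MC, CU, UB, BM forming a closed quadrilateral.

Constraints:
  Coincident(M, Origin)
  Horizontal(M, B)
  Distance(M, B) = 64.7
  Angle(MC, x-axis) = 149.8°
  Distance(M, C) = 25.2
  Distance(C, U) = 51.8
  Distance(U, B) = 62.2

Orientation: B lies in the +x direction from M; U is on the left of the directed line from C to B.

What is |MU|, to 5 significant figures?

47.678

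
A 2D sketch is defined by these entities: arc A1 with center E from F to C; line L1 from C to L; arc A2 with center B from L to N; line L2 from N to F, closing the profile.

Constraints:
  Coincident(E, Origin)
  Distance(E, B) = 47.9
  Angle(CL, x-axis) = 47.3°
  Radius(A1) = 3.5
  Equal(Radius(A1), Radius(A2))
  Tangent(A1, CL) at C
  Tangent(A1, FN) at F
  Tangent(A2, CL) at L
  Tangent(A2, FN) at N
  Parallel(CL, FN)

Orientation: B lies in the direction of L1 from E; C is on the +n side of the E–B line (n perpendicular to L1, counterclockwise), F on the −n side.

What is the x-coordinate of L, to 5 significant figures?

29.912

The slot axis is L1's direction at 47.3°, so u = (cos 47.3°, sin 47.3°) = (0.67816, 0.73491) and n = (−sin 47.3°, cos 47.3°) = (-0.73491, 0.67816). E is at the origin and B lies 47.9 along u from E, so B = 47.9·u = (32.484, 35.202). Tangency of A1 to both parallel lines with radius 3.5 puts C and F at E ± 3.5·n: C = (-2.5722, 2.3736), F = (2.5722, -2.3736). Equal radii place L and N the same way about B: L = B + 3.5·n = (29.912, 37.576), N = B − 3.5·n = (35.056, 32.829). So L.x = 29.912.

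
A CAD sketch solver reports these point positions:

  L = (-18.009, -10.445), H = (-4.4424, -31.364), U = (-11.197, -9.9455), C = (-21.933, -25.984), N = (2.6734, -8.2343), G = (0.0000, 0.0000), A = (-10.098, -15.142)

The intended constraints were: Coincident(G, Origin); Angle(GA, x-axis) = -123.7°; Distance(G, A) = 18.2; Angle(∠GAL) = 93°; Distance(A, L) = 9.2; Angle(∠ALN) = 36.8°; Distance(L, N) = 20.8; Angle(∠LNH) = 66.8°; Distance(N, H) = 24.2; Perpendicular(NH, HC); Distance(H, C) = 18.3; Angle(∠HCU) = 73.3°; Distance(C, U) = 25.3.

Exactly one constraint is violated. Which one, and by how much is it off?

Distance(C, U) = 25.3 — off by 6.00.

G = (0.00, 0.00) ✓; GA at -123.7° ✓; |GA| = 18.20 ✓; ∠GAL = 93.00° ✓; |AL| = 9.200 ✓; ∠ALN = 36.80° ✓; |LN| = 20.80 ✓; ∠LNH = 66.80° ✓; |NH| = 24.20 ✓; ∠(NH, HC) = 90.00° ✓; |HC| = 18.30 ✓; ∠HCU = 73.30° ✓; |CU| = 19.30 ✗.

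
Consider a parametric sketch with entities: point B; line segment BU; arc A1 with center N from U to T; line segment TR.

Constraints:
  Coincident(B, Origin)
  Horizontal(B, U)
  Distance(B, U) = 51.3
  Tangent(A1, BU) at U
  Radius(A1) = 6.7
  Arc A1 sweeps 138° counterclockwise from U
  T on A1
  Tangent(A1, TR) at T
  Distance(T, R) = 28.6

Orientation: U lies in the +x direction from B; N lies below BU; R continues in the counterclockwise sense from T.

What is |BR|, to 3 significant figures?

74.7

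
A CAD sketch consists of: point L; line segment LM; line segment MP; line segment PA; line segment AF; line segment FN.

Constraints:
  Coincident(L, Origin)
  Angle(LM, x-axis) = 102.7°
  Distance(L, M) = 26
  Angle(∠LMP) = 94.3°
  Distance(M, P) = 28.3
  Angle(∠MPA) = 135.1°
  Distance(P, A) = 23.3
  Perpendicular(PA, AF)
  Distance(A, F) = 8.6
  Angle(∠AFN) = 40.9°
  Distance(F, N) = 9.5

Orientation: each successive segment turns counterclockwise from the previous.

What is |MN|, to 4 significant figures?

41.51

L is at the origin; LM runs at 102.7° with length 26.0, so M = (-5.716, 25.36). ∠LMP = 94.3° gives MP at -171.6° from the x-axis; with |MP| = 28.3, P = (-33.71, 21.23). ∠MPA = 135.1° gives PA at -126.7° from the x-axis; with |PA| = 23.3, A = (-47.64, 2.548). PA ⟂ AF, so AF runs at -36.70°; with |AF| = 8.6, F = (-40.74, -2.591). ∠AFN = 40.9° gives FN at 102.4° from the x-axis; with |FN| = 9.5, N = (-42.78, 6.687). Then |MN| = |N − M| = 41.51.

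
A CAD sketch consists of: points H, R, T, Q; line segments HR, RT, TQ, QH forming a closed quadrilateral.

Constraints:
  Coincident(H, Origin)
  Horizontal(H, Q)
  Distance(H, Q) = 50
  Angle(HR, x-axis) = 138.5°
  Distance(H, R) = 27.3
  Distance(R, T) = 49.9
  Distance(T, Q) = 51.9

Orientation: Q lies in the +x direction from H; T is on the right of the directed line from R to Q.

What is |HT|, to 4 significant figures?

25.50

H is at the origin; HQ is horizontal with |HQ| = 50.0 and Q in +x, so Q = (50.0, 0). HR runs at 138.5° with |HR| = 27.3, so R = (-20.45, 18.09). T is determined by |RT| = 49.9 and |TQ| = 51.9 together: it lies at the intersection of circle(R, 49.9) and circle(Q, 51.9). With |RQ| = 72.73, the foot of the radical line on RQ is 34.97 from R and the perpendicular offset is √(49.9² − 34.97²) = 35.60. Taking the right-of-RQ solution: T = (4.567, -25.09).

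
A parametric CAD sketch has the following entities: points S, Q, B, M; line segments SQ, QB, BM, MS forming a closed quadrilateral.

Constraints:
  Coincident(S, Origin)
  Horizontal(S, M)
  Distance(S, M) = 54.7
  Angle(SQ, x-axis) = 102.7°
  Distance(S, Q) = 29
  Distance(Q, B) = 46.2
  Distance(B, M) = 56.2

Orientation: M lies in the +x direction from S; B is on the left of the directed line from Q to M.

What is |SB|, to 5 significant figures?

61.718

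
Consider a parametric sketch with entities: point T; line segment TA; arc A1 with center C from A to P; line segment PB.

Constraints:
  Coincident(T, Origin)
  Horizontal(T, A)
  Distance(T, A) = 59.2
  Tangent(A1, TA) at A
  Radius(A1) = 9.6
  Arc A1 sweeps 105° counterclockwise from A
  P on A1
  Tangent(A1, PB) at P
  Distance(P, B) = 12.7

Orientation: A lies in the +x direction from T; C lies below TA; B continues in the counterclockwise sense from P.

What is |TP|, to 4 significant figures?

51.37

T is at the origin; T and A share the same y with |TA| = 59.2 and A on the +x side, so A = (59.20, 0.000). A1 meets TA tangentially, so CA is at right angles to TA, so C = A + (0, -9.6) = (59.20, -9.600). On A1, A sits at bearing 90° from C; a 105° counterclockwise sweep puts P at bearing 195°, so P = C + 9.6·(cos 195°, sin 195°) = (49.93, -12.08). Then |TP| = |P − T| = 51.37.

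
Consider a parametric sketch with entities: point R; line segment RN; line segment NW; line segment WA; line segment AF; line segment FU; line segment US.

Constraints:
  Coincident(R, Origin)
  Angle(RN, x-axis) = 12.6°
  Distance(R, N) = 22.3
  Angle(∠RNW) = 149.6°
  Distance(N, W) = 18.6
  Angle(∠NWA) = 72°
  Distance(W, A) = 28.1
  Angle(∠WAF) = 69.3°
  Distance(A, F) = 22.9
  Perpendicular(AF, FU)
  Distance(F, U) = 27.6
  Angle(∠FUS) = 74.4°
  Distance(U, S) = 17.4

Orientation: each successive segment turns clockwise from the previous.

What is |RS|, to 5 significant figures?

39.197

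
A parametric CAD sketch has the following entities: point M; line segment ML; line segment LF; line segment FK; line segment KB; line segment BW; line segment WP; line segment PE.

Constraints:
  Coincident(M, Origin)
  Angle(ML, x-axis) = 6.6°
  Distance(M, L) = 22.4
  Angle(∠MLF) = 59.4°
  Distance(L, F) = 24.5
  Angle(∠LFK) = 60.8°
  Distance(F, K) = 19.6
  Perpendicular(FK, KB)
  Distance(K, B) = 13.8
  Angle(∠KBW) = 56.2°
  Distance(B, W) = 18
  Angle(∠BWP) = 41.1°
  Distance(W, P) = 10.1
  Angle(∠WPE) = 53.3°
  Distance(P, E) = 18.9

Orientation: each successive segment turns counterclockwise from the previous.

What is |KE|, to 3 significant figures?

23.7

M is at the origin; ML runs at 6.6° with length 22.4, so L = (22.3, 2.57). ∠MLF = 59.4° gives LF at 127° from the x-axis; with |LF| = 24.5, F = (7.44, 22.1). ∠LFK = 60.8° gives FK at -114° from the x-axis; with |FK| = 19.6, K = (-0.408, 4.13). FK is perpendicular to KB, so KB runs at -23.6°; with |KB| = 13.8, B = (12.2, -1.40). ∠KBW = 56.2° gives BW at 100° from the x-axis; with |BW| = 18.0, W = (9.05, 16.3). ∠BWP = 41.1° gives WP at -121° from the x-axis; with |WP| = 10.1, P = (3.86, 7.65). ∠WPE = 53.3° gives PE at 5.80° from the x-axis; with |PE| = 18.9, E = (22.7, 9.56). Then |KE| = |E − K| = 23.7.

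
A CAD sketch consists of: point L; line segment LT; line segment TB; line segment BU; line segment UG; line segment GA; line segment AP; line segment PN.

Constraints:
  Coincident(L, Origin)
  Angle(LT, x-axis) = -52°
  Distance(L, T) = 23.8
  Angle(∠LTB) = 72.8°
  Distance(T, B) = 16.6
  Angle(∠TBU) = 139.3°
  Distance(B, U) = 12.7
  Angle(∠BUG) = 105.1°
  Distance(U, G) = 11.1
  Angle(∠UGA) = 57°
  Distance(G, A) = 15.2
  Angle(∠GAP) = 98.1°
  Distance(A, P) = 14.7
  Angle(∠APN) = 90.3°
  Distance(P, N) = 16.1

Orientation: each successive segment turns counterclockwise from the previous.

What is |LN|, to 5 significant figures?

31.595

L is at the origin; LT runs at -52.0° with length 23.8, so T = (14.653, -18.755). ∠LTB = 72.8° gives TB at 55.200° from the x-axis; with |TB| = 16.6, B = (24.127, -5.1236). ∠TBU = 139.3° gives BU at 95.900° from the x-axis; with |BU| = 12.7, U = (22.821, 7.5091). ∠BUG = 105.1° gives UG at 170.80° from the x-axis; with |UG| = 11.1, G = (11.864, 9.2838). ∠UGA = 57.0° gives GA at -66.200° from the x-axis; with |GA| = 15.2, A = (17.998, -4.6236). ∠GAP = 98.1° gives AP at 15.700° from the x-axis; with |AP| = 14.7, P = (32.149, -0.64573). ∠APN = 90.3° gives PN at 105.40° from the x-axis; with |PN| = 16.1, N = (27.874, 14.876). Then |LN| = |N − L| = 31.595.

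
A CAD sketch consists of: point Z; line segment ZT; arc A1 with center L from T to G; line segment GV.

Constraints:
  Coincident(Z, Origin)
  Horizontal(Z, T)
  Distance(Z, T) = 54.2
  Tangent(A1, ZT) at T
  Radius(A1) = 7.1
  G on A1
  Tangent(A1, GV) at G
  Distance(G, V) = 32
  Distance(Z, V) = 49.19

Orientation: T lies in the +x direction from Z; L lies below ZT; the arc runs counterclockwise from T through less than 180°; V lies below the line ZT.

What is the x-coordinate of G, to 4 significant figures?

47.63

Checks: |LG| = 7.100 ✓; ∠(LG, GV) = 90.00° ✓; |GV| = 32.00 ✓; |ZV| = 49.19 ✓.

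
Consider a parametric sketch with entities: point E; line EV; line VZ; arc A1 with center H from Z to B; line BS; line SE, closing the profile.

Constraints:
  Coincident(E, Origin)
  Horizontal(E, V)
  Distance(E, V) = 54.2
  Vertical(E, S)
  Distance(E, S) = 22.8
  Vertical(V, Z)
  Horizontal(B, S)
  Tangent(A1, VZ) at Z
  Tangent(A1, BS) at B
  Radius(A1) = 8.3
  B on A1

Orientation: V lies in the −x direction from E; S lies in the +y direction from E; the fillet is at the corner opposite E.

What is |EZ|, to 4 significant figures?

56.11

The virtual corner opposite E is at (-54.20, 22.80). Tangency of A1 to VZ means the radius HZ is perpendicular to VZ and since A1 is tangent to BS there, HB ⟂ BS, with radius 8.3, so the center H sits 8.3 in from both sides at H = (-45.90, 14.50). That places the tangent points at Z = (-54.20, 14.50) on VZ and B = (-45.90, 22.80) on BS. Then |EZ| = |Z − E| = 56.11.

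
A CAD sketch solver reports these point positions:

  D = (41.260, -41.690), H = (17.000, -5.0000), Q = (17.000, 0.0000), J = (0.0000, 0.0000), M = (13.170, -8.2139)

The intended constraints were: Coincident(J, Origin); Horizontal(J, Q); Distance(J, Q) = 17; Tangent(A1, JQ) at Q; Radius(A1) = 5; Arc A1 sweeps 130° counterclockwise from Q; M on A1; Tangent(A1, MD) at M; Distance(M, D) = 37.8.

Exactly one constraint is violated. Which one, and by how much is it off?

Distance(M, D) = 37.8 — off by 5.90.

J = (0.00, 0.00) ✓; J.y = 0.00, Q.y = 0.00 ✓; |JQ| = 17.00 ✓; ∠(HQ, QJ) = 90.00° ✓; |HQ| = 5.000 ✓; bearing(H→M) − bearing(H→Q) = 130.0° ✓; |HM| = 5.000 ✓; ∠(HM, MD) = 90.00° ✓; |MD| = 43.70 ✗.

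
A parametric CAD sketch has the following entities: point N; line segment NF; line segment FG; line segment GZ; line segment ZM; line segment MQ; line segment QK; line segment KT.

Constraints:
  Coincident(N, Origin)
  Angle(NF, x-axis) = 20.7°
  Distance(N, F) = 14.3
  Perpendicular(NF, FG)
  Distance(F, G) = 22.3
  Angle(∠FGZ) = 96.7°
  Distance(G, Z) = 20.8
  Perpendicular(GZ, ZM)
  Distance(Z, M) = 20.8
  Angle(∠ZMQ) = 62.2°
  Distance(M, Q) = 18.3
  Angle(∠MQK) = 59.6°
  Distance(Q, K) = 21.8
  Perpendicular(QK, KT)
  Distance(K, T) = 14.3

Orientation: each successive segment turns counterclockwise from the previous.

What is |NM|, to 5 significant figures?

9.6812

∠FGZ = 96.7° gives GZ at -166.00° from the x-axis; with |GZ| = 20.8, Z = (-14.688, 20.883). GZ is perpendicular to ZM, so ZM runs at -76.000°; with |ZM| = 20.8, M = (-9.6558, 0.70097). Then |NM| = |M − N| = 9.6812.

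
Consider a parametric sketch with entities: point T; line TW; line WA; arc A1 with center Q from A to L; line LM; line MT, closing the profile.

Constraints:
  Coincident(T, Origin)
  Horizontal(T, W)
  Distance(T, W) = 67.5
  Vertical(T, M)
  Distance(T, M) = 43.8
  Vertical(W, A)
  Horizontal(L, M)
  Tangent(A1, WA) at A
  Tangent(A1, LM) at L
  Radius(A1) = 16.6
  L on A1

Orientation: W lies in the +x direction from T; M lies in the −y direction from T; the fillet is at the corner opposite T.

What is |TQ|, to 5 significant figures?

57.712

T is at the origin; TW is horizontal with |TW| = 67.5 and W on the +x side, so W = (67.500, 0.0000). T and M share the same x with |TM| = 43.8 and M on the −y side, so M = (0.0000, -43.800). The virtual corner opposite T is at (67.500, -43.800). The tangent condition forces QA to be normal to WA and since A1 is tangent to LM there, QL ⟂ LM, with radius 16.6, so the center Q sits 16.6 in from both sides at Q = (50.900, -27.200). Then |TQ| = |Q − T| = 57.712.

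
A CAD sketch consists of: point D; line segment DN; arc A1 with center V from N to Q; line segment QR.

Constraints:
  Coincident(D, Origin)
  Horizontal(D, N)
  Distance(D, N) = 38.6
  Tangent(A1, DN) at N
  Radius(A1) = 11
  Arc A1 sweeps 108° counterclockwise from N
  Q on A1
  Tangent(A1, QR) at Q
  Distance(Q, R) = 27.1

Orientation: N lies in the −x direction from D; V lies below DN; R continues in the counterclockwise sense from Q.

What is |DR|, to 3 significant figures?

57.2

D is at the origin; DN is horizontal with |DN| = 38.6 and N on the −x side, so N = (-38.6, 0.00). Since A1 is tangent to DN there, VN ⟂ DN, so V = N + (0, -11) = (-38.6, -11.0). On A1, N sits at bearing 90° from V; a 108° counterclockwise sweep puts Q at bearing 198°, so Q = V + 11.0·(cos 198°, sin 198°) = (-49.1, -14.4). A1 meets QR tangentially, so VQ is at right angles to QR, so QR runs along (−sin 198°, cos 198°); with |QR| = 27.1, R = (-40.7, -40.2). Then |DR| = |R − D| = 57.2.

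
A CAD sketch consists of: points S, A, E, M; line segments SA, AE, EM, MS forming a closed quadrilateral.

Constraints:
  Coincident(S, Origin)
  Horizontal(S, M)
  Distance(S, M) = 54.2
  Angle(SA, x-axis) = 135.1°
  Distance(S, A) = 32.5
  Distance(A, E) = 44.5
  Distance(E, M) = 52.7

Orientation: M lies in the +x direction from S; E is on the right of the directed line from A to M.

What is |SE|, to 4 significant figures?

13.43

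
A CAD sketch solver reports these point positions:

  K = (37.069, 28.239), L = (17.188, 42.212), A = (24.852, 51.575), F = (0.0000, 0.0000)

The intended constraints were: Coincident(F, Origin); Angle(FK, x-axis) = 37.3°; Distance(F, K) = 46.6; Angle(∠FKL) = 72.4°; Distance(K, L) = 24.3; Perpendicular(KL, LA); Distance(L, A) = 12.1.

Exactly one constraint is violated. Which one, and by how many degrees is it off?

Perpendicular(KL, LA) — off by 4.20°.

F = (0.00, 0.00) ✓; FK at 37.30° ✓; |FK| = 46.60 ✓; ∠FKL = 72.40° ✓; |KL| = 24.30 ✓; ∠(KL, LA) = 94.20° ✗; |LA| = 12.10 ✓.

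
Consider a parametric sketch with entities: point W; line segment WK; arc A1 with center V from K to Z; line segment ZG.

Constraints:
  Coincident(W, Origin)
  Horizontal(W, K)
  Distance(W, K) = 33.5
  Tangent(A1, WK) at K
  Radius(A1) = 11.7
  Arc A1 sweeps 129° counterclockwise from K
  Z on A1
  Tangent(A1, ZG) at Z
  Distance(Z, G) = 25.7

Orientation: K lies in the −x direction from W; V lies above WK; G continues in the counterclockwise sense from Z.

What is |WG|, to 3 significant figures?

56.3

On A1, K sits at bearing -90° from V; a 129° counterclockwise sweep puts Z at bearing 39°, so Z = V + 11.7·(cos 39°, sin 39°) = (-24.4, 19.1). Tangency of A1 to ZG means the radius VZ is perpendicular to ZG, so ZG runs along (−sin 39°, cos 39°); with |ZG| = 25.7, G = (-40.6, 39.0). Then |WG| = |G − W| = 56.3.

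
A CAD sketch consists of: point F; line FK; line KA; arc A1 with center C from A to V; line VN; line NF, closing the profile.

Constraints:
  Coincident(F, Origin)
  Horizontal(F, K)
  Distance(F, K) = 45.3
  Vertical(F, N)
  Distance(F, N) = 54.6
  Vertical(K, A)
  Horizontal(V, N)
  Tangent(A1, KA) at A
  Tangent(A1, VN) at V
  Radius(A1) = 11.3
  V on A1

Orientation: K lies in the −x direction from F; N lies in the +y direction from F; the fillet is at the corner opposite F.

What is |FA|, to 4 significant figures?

62.67

The virtual corner opposite F is at (-45.30, 54.60). The tangent condition forces CA to be normal to KA and since A1 is tangent to VN there, CV ⟂ VN, with radius 11.3, so the center C sits 11.3 in from both sides at C = (-34.00, 43.30). That places the tangent points at A = (-45.30, 43.30) on KA and V = (-34.00, 54.60) on VN. Then |FA| = |A − F| = 62.67.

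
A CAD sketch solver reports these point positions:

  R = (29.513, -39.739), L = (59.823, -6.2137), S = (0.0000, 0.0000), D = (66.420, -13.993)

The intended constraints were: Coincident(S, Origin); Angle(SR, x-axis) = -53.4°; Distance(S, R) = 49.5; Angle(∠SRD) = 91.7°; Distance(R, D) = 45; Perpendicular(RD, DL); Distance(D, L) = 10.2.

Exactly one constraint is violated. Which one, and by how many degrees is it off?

Perpendicular(RD, DL) — off by 5.40°.

S = (0.00, 0.00) ✓; SR at -53.40° ✓; |SR| = 49.50 ✓; ∠SRD = 91.70° ✓; |RD| = 45.00 ✓; ∠(RD, DL) = 95.40° ✗; |DL| = 10.20 ✓.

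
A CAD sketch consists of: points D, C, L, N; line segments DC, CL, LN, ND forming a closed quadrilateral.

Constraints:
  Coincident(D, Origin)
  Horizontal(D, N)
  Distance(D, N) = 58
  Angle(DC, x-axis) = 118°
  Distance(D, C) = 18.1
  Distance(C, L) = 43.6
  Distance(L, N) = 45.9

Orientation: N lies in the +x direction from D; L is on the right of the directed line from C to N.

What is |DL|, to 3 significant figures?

25.7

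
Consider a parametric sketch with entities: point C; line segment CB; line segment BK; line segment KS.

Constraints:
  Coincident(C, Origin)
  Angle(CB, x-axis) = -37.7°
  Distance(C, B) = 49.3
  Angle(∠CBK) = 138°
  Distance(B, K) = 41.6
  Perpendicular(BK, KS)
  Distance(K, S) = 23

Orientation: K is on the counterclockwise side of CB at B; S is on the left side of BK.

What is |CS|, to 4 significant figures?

78.87

C is at the origin; CB runs at -37.7° with length 49.3, so B = 49.3·(cos -37.7°, sin -37.7°) = (39.01, -30.15). ∠CBK = 138.0°, so BK runs at -37.7° + (180° − 138.0°) = 4.300° from the x-axis; with |BK| = 41.6, K = B + 41.6·(cos 4.300°, sin 4.300°) = (80.49, -27.03). BK is perpendicular to KS; with |KS| = 23.0 on the left of BK, S = K + 23.0·(-0.07498, 0.9972) = (78.77, -4.094). Then |CS| = |S − C| = 78.87.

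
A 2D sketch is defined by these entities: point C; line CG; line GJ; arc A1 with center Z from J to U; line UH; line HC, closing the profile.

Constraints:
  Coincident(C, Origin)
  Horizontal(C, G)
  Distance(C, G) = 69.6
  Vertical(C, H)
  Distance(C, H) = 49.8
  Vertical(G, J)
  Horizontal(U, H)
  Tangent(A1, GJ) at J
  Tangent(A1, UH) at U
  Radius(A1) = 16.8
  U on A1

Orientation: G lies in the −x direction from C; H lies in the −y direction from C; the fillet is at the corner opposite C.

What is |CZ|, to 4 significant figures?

62.26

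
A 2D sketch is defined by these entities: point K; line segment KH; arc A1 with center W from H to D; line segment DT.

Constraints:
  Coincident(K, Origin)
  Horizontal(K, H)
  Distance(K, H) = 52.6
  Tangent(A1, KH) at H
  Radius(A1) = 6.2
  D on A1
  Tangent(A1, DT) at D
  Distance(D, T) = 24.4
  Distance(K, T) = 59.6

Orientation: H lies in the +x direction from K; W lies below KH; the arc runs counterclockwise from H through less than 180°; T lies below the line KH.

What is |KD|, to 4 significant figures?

47.06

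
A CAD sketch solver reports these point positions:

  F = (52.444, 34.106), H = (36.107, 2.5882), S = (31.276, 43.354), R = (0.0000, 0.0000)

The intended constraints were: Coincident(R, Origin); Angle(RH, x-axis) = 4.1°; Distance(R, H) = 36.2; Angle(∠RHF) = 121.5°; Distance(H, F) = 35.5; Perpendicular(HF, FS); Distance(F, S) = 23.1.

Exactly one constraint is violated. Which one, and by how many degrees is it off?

Perpendicular(HF, FS) — off by 3.80°.

R = (0.00, 0.00) ✓; RH at 4.100° ✓; |RH| = 36.20 ✓; ∠RHF = 121.5° ✓; |HF| = 35.50 ✓; ∠(HF, FS) = 93.80° ✗; |FS| = 23.10 ✓.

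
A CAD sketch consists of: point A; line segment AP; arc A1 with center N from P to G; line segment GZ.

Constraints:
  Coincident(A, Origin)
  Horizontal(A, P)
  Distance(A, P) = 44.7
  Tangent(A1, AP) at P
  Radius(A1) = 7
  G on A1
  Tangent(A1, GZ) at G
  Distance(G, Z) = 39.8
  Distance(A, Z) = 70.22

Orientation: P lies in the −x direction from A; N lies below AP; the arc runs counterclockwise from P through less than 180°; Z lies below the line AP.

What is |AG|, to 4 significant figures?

52.15

A is at the origin; AP is horizontal with |AP| = 44.7 and P on the −x side, so P = (-44.70, 0.000). A1 meets AP tangentially, so NP is at right angles to AP, so N = P + (0, -7) = (-44.70, -7.000). Since NG ⟂ GZ (tangency), |NZ| = √(7.0² + 39.8²) = 40.41 regardless of where G sits on A1. So Z lies on both circle(A, 70.22) and circle(N, 40.41); the below-AP intersection is Z = (-52.48, -46.65). G is the foot of the tangent from Z: G = (-51.70, -6.863).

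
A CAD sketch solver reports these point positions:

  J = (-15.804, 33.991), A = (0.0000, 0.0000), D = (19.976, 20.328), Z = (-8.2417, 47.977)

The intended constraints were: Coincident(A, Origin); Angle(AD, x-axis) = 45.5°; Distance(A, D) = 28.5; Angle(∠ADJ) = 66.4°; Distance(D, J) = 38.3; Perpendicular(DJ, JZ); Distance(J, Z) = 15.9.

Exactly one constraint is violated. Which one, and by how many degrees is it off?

Perpendicular(DJ, JZ) — off by 7.50°.

A = (0.00, 0.00) ✓; AD at 45.50° ✓; |AD| = 28.50 ✓; ∠ADJ = 66.40° ✓; |DJ| = 38.30 ✓; ∠(DJ, JZ) = 97.50° ✗; |JZ| = 15.90 ✓.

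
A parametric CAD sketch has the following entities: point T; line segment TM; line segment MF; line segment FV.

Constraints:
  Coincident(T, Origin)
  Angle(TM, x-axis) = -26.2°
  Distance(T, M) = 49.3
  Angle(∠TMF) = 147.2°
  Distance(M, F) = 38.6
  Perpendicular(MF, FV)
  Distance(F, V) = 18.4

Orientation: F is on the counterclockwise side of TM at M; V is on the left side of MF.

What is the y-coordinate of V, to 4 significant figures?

0.9484

∠TMF = 147.2°, so MF runs at -26.2° + (180° − 147.2°) = 6.600° from the x-axis; with |MF| = 38.6, F = M + 38.6·(cos 6.600°, sin 6.600°) = (82.58, -17.33). MF is perpendicular to FV; with |FV| = 18.4 on the left of MF, V = F + 18.4·(-0.1149, 0.9934) = (80.46, 0.9484). So V.y = 0.9484.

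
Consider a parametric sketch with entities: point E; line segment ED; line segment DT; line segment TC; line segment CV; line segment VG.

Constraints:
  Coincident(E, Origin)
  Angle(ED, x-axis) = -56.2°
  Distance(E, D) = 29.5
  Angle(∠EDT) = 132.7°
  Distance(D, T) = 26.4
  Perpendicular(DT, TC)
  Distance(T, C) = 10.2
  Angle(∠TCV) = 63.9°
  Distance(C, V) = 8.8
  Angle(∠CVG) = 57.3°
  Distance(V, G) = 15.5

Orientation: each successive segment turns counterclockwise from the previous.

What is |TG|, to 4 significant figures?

5.619

∠TCV = 63.9° gives CV at -162.8° from the x-axis; with |CV| = 8.8, V = (35.66, -21.12). ∠CVG = 57.3° gives VG at -40.10° from the x-axis; with |VG| = 15.5, G = (47.52, -31.11). Then |TG| = |G − T| = 5.619.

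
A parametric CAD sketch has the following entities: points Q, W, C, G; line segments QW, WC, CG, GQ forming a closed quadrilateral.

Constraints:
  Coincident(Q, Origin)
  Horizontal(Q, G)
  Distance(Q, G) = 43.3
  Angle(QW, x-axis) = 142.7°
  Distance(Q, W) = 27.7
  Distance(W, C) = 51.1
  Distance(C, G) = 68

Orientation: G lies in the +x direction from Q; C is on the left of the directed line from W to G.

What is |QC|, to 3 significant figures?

58.7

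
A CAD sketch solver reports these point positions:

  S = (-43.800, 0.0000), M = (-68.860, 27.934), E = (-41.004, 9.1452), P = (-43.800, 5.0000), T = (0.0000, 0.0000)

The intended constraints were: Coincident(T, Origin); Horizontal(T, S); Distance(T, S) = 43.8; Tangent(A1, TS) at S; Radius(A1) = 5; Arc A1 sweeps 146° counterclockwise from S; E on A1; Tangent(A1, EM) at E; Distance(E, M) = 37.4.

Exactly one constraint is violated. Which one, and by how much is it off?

Distance(E, M) = 37.4 — off by 3.80.

T = (0.00, 0.00) ✓; T.y = 0.00, S.y = 0.00 ✓; |TS| = 43.80 ✓; ∠(PS, ST) = 90.00° ✓; |PS| = 5.000 ✓; bearing(P→E) − bearing(P→S) = 146.0° ✓; |PE| = 5.000 ✓; ∠(PE, EM) = 90.00° ✓; |EM| = 33.60 ✗.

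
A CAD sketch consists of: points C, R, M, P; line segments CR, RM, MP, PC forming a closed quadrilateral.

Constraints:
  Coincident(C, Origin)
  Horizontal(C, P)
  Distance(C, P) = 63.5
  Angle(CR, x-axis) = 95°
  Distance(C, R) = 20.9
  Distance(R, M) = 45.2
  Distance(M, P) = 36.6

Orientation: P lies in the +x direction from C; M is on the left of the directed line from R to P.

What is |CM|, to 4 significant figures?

51.95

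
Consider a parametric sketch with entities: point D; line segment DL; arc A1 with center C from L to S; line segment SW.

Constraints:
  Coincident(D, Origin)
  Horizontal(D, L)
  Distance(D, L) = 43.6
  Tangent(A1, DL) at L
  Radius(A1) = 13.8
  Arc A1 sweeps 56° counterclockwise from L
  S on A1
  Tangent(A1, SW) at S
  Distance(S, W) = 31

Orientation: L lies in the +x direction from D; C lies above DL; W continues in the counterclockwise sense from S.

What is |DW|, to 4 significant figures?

79.05

D is at the origin; DL is horizontal with |DL| = 43.6 and L on the +x side, so L = (43.60, 0.000). The tangent condition forces CL to be normal to DL, so C = L + (0, 13.8) = (43.60, 13.80). On A1, L sits at bearing -90° from C; a 56° counterclockwise sweep puts S at bearing -34°, so S = C + 13.8·(cos -34°, sin -34°) = (55.04, 6.083). Since A1 is tangent to SW there, CS ⟂ SW, so SW runs along (−sin -34°, cos -34°); with |SW| = 31.0, W = (72.38, 31.78). Then |DW| = |W − D| = 79.05.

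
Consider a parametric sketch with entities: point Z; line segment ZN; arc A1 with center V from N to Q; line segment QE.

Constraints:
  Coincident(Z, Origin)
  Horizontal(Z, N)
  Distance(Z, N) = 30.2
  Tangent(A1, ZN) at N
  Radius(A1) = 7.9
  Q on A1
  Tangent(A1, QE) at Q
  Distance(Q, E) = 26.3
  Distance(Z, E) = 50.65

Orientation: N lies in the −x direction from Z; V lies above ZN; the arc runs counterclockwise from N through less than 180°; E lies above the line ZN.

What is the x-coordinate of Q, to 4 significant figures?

-23.45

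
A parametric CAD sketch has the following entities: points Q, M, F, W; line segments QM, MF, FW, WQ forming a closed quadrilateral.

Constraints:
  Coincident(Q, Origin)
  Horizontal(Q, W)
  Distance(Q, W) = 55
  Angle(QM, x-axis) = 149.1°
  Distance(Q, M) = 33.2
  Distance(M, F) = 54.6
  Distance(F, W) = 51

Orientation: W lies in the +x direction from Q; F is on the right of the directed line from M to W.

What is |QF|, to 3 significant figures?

24.3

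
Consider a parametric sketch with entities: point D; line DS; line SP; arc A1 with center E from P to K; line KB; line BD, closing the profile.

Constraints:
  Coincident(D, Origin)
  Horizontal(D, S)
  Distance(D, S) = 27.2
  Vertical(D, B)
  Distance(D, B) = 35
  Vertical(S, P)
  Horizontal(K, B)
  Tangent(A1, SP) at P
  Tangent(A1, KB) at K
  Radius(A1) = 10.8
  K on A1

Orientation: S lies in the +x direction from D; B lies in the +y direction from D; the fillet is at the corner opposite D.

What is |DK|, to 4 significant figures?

38.65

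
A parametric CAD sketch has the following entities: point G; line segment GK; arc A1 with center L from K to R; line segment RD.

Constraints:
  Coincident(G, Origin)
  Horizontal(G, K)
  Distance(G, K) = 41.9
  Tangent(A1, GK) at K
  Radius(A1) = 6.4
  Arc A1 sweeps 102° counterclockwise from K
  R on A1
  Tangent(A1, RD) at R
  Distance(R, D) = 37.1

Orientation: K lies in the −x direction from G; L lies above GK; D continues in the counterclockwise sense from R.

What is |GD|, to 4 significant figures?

61.78

G is at the origin; G and K share the same y with |GK| = 41.9 and K on the −x side, so K = (-41.90, 0.000). A1 meets GK tangentially, so LK is at right angles to GK, so L = K + (0, 6.4) = (-41.90, 6.400). On A1, K sits at bearing -90° from L; a 102° counterclockwise sweep puts R at bearing 12°, so R = L + 6.4·(cos 12°, sin 12°) = (-35.64, 7.731). Since A1 is tangent to RD there, LR ⟂ RD, so RD runs along (−sin 12°, cos 12°); with |RD| = 37.1, D = (-43.35, 44.02). Then |GD| = |D − G| = 61.78.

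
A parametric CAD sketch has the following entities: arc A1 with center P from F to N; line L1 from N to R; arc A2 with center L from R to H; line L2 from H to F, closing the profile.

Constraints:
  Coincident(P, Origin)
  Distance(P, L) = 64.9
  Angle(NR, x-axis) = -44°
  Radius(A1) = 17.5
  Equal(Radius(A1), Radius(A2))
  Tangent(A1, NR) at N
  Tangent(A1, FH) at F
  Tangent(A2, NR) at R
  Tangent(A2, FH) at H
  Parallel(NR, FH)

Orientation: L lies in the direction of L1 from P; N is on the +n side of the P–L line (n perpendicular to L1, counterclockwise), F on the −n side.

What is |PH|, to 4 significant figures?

67.22

The slot axis is L1's direction at -44.0°, so u = (cos -44.0°, sin -44.0°) = (0.7193, -0.6947) and n = (−sin -44.0°, cos -44.0°) = (0.6947, 0.7193). P is at the origin and L lies 64.9 along u from P, so L = 64.9·u = (46.69, -45.08). Tangency of A1 to both parallel lines with radius 17.5 puts N and F at P ± 17.5·n: N = (12.16, 12.59), F = (-12.16, -12.59). Equal radii place R and H the same way about L: R = L + 17.5·n = (58.84, -32.49), H = L − 17.5·n = (34.53, -57.67). Then |PH| = |H − P| = 67.22.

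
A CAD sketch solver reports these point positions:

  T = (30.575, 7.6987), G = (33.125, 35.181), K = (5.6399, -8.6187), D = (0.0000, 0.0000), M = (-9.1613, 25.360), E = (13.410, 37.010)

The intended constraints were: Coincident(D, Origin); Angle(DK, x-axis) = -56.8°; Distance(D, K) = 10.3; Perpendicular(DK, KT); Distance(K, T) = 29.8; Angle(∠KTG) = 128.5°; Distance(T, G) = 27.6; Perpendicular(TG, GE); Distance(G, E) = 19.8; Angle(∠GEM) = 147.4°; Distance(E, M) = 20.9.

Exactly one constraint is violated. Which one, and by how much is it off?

Distance(E, M) = 20.9 — off by 4.50.

D = (0.00, 0.00) ✓; DK at -56.80° ✓; |DK| = 10.30 ✓; ∠(DK, KT) = 90.00° ✓; |KT| = 29.80 ✓; ∠KTG = 128.5° ✓; |TG| = 27.60 ✓; ∠(TG, GE) = 90.00° ✓; |GE| = 19.80 ✓; ∠GEM = 147.4° ✓; |EM| = 25.40 ✗.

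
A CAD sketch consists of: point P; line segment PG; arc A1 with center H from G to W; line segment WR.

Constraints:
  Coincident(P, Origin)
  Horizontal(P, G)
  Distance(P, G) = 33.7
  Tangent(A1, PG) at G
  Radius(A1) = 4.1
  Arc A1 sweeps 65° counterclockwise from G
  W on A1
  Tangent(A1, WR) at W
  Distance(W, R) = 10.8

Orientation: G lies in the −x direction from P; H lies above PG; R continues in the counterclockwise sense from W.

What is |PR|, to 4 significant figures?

28.18

P is at the origin; P and G share the same y with |PG| = 33.7 and G on the −x side, so G = (-33.70, 0.000). Since A1 is tangent to PG there, HG ⟂ PG, so H = G + (0, 4.1) = (-33.70, 4.100). On A1, G sits at bearing -90° from H; a 65° counterclockwise sweep puts W at bearing -25°, so W = H + 4.1·(cos -25°, sin -25°) = (-29.98, 2.367). Since A1 is tangent to WR there, HW ⟂ WR, so WR runs along (−sin -25°, cos -25°); with |WR| = 10.8, R = (-25.42, 12.16). Then |PR| = |R − P| = 28.18.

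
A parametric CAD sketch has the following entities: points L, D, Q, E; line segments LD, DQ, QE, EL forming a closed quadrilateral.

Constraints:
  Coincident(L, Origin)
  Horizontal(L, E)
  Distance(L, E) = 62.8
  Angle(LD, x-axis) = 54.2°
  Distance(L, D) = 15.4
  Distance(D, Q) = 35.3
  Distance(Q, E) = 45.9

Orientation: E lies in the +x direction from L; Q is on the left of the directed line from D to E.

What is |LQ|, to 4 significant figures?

50.49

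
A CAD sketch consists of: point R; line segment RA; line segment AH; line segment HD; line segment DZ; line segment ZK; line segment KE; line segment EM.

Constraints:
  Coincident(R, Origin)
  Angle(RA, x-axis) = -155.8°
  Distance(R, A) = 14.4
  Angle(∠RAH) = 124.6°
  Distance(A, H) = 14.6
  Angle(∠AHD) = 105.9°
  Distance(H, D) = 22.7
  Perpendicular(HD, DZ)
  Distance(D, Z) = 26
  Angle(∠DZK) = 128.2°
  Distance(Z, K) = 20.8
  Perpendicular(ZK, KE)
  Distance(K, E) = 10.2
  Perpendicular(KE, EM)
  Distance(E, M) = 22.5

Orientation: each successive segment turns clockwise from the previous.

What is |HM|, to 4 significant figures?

24.52

The perpendicularity gives KE at right angles to ZK, so KE runs at -157.1°; with |KE| = 10.2, E = (4.143, -6.435). KE ⟂ EM, so EM runs at 112.9°; with |EM| = 22.5, M = (-4.612, 14.29). Then |HM| = |M − H| = 24.52.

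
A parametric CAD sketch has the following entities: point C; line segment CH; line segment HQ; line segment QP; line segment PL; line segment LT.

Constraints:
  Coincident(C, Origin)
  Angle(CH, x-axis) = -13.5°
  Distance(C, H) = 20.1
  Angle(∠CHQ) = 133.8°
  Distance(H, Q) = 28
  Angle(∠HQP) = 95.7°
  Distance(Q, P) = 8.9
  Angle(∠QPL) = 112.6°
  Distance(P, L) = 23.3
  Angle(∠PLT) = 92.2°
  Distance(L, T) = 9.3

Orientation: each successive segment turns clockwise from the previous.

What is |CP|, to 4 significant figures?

43.17

∠CHQ = 133.8° gives HQ at -59.70° from the x-axis; with |HQ| = 28.0, Q = (33.67, -28.87). ∠HQP = 95.7° gives QP at -144.0° from the x-axis; with |QP| = 8.9, P = (26.47, -34.10). Then |CP| = |P − C| = 43.17.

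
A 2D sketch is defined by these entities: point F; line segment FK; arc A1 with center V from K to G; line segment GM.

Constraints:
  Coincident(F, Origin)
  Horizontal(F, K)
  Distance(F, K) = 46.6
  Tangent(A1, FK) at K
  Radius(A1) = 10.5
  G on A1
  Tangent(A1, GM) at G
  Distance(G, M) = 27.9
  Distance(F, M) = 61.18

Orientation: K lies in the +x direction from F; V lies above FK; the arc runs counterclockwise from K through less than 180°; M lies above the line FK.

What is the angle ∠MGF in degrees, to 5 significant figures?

82.597°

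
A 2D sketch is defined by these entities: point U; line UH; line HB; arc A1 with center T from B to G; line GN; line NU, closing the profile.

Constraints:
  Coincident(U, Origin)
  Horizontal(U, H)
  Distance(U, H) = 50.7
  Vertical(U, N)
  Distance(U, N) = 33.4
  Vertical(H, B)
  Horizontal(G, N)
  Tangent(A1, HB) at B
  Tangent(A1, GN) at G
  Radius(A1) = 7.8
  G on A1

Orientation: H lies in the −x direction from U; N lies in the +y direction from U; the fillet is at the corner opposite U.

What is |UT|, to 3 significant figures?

50.0

U and N share the same x with |UN| = 33.4 and N on the +y side, so N = (0.00, 33.4). The virtual corner opposite U is at (-50.7, 33.4). Since A1 is tangent to HB there, TB ⟂ HB and A1 meets GN tangentially, so TG is at right angles to GN, with radius 7.8, so the center T sits 7.8 in from both sides at T = (-42.9, 25.6). Then |UT| = |T − U| = 50.0.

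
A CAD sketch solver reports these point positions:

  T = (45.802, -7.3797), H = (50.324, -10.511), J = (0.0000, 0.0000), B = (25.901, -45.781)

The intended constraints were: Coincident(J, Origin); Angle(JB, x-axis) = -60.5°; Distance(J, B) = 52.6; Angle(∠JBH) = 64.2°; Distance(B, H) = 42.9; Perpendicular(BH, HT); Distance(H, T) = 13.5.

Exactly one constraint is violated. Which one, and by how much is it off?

Distance(H, T) = 13.5 — off by 8.00.

J = (0.00, 0.00) ✓; JB at -60.50° ✓; |JB| = 52.60 ✓; ∠JBH = 64.20° ✓; |BH| = 42.90 ✓; ∠(BH, HT) = 90.00° ✓; |HT| = 5.500 ✗.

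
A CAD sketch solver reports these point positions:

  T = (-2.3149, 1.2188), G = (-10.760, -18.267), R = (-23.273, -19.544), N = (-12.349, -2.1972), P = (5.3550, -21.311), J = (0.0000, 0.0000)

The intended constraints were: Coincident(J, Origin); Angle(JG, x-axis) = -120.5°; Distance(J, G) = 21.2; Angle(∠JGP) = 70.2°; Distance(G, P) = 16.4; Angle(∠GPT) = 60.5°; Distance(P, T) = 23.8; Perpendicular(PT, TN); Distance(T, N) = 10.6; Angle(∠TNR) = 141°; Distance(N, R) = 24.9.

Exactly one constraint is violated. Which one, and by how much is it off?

Distance(N, R) = 24.9 — off by 4.40.

J = (0.00, 0.00) ✓; JG at -120.5° ✓; |JG| = 21.20 ✓; ∠JGP = 70.20° ✓; |GP| = 16.40 ✓; ∠GPT = 60.50° ✓; |PT| = 23.80 ✓; ∠(PT, TN) = 90.00° ✓; |TN| = 10.60 ✓; ∠TNR = 141.0° ✓; |NR| = 20.50 ✗.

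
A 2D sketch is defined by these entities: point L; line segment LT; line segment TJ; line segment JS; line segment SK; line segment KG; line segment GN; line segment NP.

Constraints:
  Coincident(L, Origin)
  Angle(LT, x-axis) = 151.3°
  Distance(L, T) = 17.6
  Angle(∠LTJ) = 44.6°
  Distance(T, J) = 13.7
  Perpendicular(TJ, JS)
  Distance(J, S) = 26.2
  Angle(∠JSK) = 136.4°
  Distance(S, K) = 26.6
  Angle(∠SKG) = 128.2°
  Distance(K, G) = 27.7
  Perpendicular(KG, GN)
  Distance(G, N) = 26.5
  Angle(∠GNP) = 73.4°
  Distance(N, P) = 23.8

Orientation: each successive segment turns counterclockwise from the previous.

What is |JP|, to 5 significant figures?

33.179

L is at the origin; LT runs at 151.3° with length 17.6, so T = (-15.438, 8.4519). ∠LTJ = 44.6° gives TJ at -73.300° from the x-axis; with |TJ| = 13.7, J = (-11.501, -4.6702). The perpendicularity gives JS at right angles to TJ, so JS runs at 16.700°; with |JS| = 26.2, S = (13.594, 2.8586). ∠JSK = 136.4° gives SK at 60.300° from the x-axis; with |SK| = 26.6, K = (26.773, 25.964). ∠SKG = 128.2° gives KG at 112.10° from the x-axis; with |KG| = 27.7, G = (16.352, 51.629). The perpendicularity gives GN at right angles to KG, so GN runs at -157.90°; with |GN| = 26.5, N = (-8.2012, 41.659). ∠GNP = 73.4° gives NP at -51.300° from the x-axis; with |NP| = 23.8, P = (6.6796, 23.085). Then |JP| = |P − J| = 33.179.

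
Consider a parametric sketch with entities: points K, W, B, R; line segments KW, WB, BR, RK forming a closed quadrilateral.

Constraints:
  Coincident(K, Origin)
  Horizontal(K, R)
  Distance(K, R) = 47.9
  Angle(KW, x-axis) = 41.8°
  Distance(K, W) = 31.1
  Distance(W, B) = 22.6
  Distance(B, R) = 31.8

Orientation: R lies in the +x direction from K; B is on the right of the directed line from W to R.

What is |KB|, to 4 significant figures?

16.13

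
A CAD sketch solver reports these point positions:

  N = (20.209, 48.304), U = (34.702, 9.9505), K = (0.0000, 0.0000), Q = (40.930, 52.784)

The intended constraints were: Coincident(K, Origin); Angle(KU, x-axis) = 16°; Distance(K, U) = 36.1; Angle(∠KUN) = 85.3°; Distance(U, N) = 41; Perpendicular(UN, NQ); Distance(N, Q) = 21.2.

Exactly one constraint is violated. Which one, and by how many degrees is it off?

Perpendicular(UN, NQ) — off by 8.50°.

K = (0.00, 0.00) ✓; KU at 16.00° ✓; |KU| = 36.10 ✓; ∠KUN = 85.30° ✓; |UN| = 41.00 ✓; ∠(UN, NQ) = 98.50° ✗; |NQ| = 21.20 ✓.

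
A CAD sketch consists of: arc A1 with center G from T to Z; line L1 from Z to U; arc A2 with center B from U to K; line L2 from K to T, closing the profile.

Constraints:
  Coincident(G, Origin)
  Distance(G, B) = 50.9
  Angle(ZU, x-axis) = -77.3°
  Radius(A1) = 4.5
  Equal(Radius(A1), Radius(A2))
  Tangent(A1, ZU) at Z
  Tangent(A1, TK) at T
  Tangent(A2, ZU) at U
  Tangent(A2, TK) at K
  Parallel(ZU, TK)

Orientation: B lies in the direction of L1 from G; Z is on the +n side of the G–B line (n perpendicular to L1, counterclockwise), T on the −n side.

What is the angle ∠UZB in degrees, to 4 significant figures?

5.052°

The slot axis is L1's direction at -77.3°, so u = (cos -77.3°, sin -77.3°) = (0.2198, -0.9755) and n = (−sin -77.3°, cos -77.3°) = (0.9755, 0.2198). G is at the origin and B lies 50.9 along u from G, so B = 50.9·u = (11.19, -49.65). Tangency of A1 to both parallel lines with radius 4.5 puts Z and T at G ± 4.5·n: Z = (4.390, 0.9893), T = (-4.390, -0.9893). Equal radii place U and K the same way about B: U = B + 4.5·n = (15.58, -48.67), K = B − 4.5·n = (6.800, -50.64). Then cos ∠UZB = ZU·ZB / (|ZU||ZB|), giving 5.052°.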